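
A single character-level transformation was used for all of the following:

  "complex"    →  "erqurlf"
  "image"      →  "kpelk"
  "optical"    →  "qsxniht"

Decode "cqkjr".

angel

In complex: c→e is +2, o→r is +3, m→q is +4, p→u is +5 — the shift increases by 1 each position. Letter i (0-indexed) is shifted by i+2, so successive shifts are 2, 3, 4, ….
Undoing it on cqkjr: c−2=a, q−3=n, k−4=g, j−5=e, r−6=l.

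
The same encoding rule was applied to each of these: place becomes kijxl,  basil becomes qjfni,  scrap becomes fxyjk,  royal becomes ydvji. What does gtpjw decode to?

p(15)→k(10) and l(11)→i(8) fit y≡7x+9 (mod 26); the inverse of 7 mod 26 is 15. Treating letters as 0–25, the rule is x ↦ 7x + 9 (mod 26).
Decoding gtpjw: g(6)→15·(6−9)≡7=h; t(19)→15·(19−9)≡20=u; p(15)→15·(15−9)≡12=m; j(9)→15·(9−9)≡0=a; w(22)→15·(22−9)≡13=n (all mod 26).

human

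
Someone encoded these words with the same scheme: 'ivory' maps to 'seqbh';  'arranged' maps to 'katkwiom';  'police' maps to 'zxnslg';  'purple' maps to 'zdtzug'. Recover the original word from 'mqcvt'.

Shifts by position in ivory: pos 0: i→s (+10), pos 1: v→e (+9), pos 2: o→q (+2), pos 3: r→b (+10), pos 4: y→h (+9) — repeating every 3. It's a Vigenère-style cipher with numeric key [10,9,2]: position i shifts by key[i mod 3].
Undoing it on mqcvt: m−10=c, q−9=h, c−2=a, v−10=l, t−9=k.

chalk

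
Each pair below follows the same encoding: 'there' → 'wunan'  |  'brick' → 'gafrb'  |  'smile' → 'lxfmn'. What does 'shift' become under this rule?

Each letter's alphabet position (a=0..z=25) is mapped through 11·x+21 mod 26 — an affine cipher.
Applying it to shift: s(18)→11·18+21≡11=l; h(7)→11·7+21≡20=u; i(8)→11·8+21≡5=f; f(5)→11·5+21≡24=y; t(19)→11·19+21≡22=w (all mod 26).

lufyw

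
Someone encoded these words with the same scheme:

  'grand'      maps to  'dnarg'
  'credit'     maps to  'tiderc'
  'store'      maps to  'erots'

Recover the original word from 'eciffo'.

The word is simply reversed.
Decoding eciffo: then reverse → office.

office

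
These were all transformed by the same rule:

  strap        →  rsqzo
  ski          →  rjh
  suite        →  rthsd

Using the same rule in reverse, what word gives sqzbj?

track

It's a constant shift of +25 (ROT25).
Decoding sqzbj: s−25=t, q−25=r, z−25=a, b−25=c, j−25=k.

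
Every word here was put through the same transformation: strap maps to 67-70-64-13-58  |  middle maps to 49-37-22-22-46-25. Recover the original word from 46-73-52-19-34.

s(#19)→67 and t(#20)→70: differences scale by 3, so n = 3·pos + 10. With a=1..z=26, the number is 3·pos + 10.
Decoding 46-73-52-19-34: 46→(46−10)÷3=12=l, 73→(73−10)÷3=21=u, 52→(52−10)÷3=14=n, 19→(19−10)÷3=3=c, 34→(34−10)÷3=8=h.

lunch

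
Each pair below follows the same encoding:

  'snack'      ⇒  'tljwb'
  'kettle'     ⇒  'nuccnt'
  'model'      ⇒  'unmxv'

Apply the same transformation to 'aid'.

mrj

The output letters match the input read backwards, each shifted +9: snack reversed is kcans. Read the word backwards and shift each letter +9.
For aid: reverse → dia; then shift: d+9=m, i+9=r, a+9=j.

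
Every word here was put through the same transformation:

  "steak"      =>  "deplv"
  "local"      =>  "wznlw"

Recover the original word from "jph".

yew

Compare letters: s→d is +11, t→e is +11, e→p is +11 — a constant shift. Each letter is shifted forward by 11 in the alphabet (a Caesar shift of +11).
Decoding jph: j−11=y, p−11=e, h−11=w.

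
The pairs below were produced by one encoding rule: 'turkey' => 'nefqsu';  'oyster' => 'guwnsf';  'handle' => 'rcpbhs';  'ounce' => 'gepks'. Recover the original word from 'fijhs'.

rifle

t(19)→n(13) and u(20)→e(4) fit y≡17x+2 (mod 26); the inverse of 17 mod 26 is 23. Each letter's alphabet position (a=0..z=25) is mapped through 17·x+2 mod 26 — an affine cipher.
Decoding fijhs: f(5)→23·(5−2)≡17=r; i(8)→23·(8−2)≡8=i; j(9)→23·(9−2)≡5=f; h(7)→23·(7−2)≡11=l; s(18)→23·(18−2)≡4=e (all mod 26).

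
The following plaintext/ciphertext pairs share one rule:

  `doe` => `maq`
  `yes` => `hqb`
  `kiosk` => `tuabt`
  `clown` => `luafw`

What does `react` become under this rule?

aqmlc

The shift depends on letter class: consonant d→m is +9, but vowel o→a is +12. The rule splits by letter class: vowels +12, consonants +9.
For react: r(cons)+9=a, e(vowel)+12=q, a(vowel)+12=m, c(cons)+9=l, t(cons)+9=c.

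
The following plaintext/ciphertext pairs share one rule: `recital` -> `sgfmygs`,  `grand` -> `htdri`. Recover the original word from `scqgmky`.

Each letter shifts forward by (position + 1), i.e. 1, 2, 3, … — the shift grows by one for each successive letter.
Reversing it on scqgmky: s−1=r, c−2=a, q−3=n, g−4=c, m−5=h, k−6=e, y−7=r.

rancher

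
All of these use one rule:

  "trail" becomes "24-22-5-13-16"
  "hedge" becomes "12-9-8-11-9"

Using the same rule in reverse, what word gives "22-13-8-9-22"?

rider

t is letter #20 and maps to 24: an offset of 4. Each letter is replaced by its alphabet position (a=1..z=26) + 4.
Decoding 22-13-8-9-22: 22→(22−4)÷1=18=r, 13→(13−4)÷1=9=i, 8→(8−4)÷1=4=d, 9→(9−4)÷1=5=e, 22→(22−4)÷1=18=r.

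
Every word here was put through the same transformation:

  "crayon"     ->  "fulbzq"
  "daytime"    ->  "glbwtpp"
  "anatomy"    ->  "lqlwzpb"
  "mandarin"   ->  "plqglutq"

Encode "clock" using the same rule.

The shift depends on letter class: consonant c→f is +3, but vowel a→l is +11. The rule splits by letter class: vowels +11, consonants +3.
Applying it to clock: c(cons)+3=f, l(cons)+3=o, o(vowel)+11=z, c(cons)+3=f, k(cons)+3=n.

fozfn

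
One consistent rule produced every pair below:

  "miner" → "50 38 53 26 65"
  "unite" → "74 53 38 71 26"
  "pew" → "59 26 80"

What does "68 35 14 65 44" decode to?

shark

Each letter becomes 3×(its alphabet position, a=1..z=26) + 11.
Reversing it on 68 35 14 65 44: 68→(68−11)÷3=19=s, 35→(35−11)÷3=8=h, 14→(14−11)÷3=1=a, 65→(65−11)÷3=18=r, 44→(44−11)÷3=11=k.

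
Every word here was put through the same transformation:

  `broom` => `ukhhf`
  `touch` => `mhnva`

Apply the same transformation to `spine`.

libgx

Compare letters: b→u is +19, r→k is +19, o→h is +19 — a constant shift. Every letter moves 19 places later in the alphabet, wrapping around z→a.
Applying it to spine: s+19=l, p+19=i, i+19=b, n+19=g, e+19=x.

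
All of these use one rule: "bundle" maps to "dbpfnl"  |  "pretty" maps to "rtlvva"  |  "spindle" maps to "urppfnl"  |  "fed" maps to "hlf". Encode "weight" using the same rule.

The rule splits by letter class: vowels +7, consonants +2.
On weight: w(cons)+2=y, e(vowel)+7=l, i(vowel)+7=p, g(cons)+2=i, h(cons)+2=j, t(cons)+2=v.

ylpijv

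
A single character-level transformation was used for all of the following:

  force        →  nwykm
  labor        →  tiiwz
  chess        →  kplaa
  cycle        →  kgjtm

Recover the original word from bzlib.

Shifts by position in force: pos 0: f→n (+8), pos 1: o→w (+8), pos 2: r→y (+7), pos 3: c→k (+8), pos 4: e→m (+8) — repeating every 3. The shifts repeat in a cycle of length 3: positions 0,1,… shift by +8, +8, +7, then the pattern repeats.
Reversing it on bzlib: b−8=t, z−8=r, l−7=e, i−8=a, b−8=t.

treat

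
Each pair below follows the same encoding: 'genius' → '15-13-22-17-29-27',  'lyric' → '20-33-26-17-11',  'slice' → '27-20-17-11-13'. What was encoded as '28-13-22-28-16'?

g is letter #7 and maps to 15: an offset of 8. Each letter is replaced by its alphabet position (a=1..z=26) + 8.
Reversing it on 28-13-22-28-16: 28→(28−8)÷1=20=t, 13→(13−8)÷1=5=e, 22→(22−8)÷1=14=n, 28→(28−8)÷1=20=t, 16→(16−8)÷1=8=h.

tenth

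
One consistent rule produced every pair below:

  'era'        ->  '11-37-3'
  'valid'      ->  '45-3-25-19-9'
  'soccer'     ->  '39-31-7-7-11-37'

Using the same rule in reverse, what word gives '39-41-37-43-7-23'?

struck

The formula is n = 2×(alphabet index, a=1) + 1.
Reversing it on 39-41-37-43-7-23: 39→(39−1)÷2=19=s, 41→(41−1)÷2=20=t, 37→(37−1)÷2=18=r, 43→(43−1)÷2=21=u, 7→(7−1)÷2=3=c, 23→(23−1)÷2=11=k.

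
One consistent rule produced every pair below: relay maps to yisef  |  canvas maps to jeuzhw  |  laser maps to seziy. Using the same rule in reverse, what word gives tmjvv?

micro

Shifts by position in relay: pos 0: r→y (+7), pos 1: e→i (+4), pos 2: l→s (+7), pos 3: a→e (+4) — repeating every 2. A repeating key of period 2 is used — shifts +7, +4 over and over.
Undoing it on tmjvv: t−7=m, m−4=i, j−7=c, v−4=r, v−7=o.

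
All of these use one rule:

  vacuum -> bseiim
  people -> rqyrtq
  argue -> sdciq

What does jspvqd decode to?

father

v(21)→b(1) and a(0)→s(18) fit y≡19x+18 (mod 26); the inverse of 19 mod 26 is 11. This is an affine cipher: with a=0,…,z=25, each position x becomes (19x+18) mod 26.
Undoing it on jspvqd: j(9)→11·(9−18)≡5=f; s(18)→11·(18−18)≡0=a; p(15)→11·(15−18)≡19=t; v(21)→11·(21−18)≡7=h; q(16)→11·(16−18)≡4=e; d(3)→11·(3−18)≡17=r (all mod 26).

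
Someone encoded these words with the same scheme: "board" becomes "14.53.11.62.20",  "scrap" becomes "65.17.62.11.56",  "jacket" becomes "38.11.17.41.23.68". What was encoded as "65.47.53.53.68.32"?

Each letter becomes 3×(its alphabet position, a=1..z=26) + 8.
Undoing it on 65.47.53.53.68.32: 65→(65−8)÷3=19=s, 47→(47−8)÷3=13=m, 53→(53−8)÷3=15=o, 53→(53−8)÷3=15=o, 68→(68−8)÷3=20=t, 32→(32−8)÷3=8=h.

smooth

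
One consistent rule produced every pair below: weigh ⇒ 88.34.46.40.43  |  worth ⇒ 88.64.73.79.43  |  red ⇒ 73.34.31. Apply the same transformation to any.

22.61.94

w(#23)→88 and e(#5)→34: differences scale by 3, so n = 3·pos + 19. Each letter becomes 3×(its alphabet position, a=1..z=26) + 19.
For any: a=1→22, n=14→61, y=25→94.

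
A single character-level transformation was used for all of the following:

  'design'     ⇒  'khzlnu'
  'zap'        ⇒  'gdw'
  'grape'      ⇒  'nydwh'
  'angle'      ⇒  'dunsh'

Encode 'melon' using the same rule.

The shift depends on letter class: consonant d→k is +7, but vowel e→h is +3. Two shifts are in play — +3 for a/e/i/o/u, +7 for every other letter.
For melon: m(cons)+7=t, e(vowel)+3=h, l(cons)+7=s, o(vowel)+3=r, n(cons)+7=u.

thsru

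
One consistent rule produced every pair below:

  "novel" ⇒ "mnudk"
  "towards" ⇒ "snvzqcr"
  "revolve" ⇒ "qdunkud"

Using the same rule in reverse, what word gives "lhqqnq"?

Compare letters: n→m is +25, o→n is +25, v→u is +25 — a constant shift. This is a Caesar cipher with shift 25.
Decoding lhqqnq: l−25=m, h−25=i, q−25=r, q−25=r, n−25=o, q−25=r.

mirror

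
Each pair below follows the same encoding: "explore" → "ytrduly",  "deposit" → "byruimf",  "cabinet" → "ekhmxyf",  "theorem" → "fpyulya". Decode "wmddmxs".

willing

e(4)→y(24) and x(23)→t(19) fit y≡23x+10 (mod 26); the inverse of 23 mod 26 is 17. This is an affine cipher: with a=0,…,z=25, each position x becomes (23x+10) mod 26.
Undoing it on wmddmxs: w(22)→17·(22−10)≡22=w; m(12)→17·(12−10)≡8=i; d(3)→17·(3−10)≡11=l; d(3)→17·(3−10)≡11=l; m(12)→17·(12−10)≡8=i; x(23)→17·(23−10)≡13=n; s(18)→17·(18−10)≡6=g (all mod 26).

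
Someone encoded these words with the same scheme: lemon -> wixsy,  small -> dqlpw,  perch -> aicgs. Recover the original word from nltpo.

child

Shifts by position in lemon: pos 0: l→w (+11), pos 1: e→i (+4), pos 2: m→x (+11), pos 3: o→s (+4) — repeating every 2. A repeating key of period 2 is used — shifts +11, +4 over and over.
Decoding nltpo: n−11=c, l−4=h, t−11=i, p−4=l, o−11=d.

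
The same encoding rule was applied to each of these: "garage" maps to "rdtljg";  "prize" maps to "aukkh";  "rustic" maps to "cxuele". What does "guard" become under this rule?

rxccg

Shifts by position in garage: pos 0: g→r (+11), pos 1: a→d (+3), pos 2: r→t (+2), pos 3: a→l (+11), pos 4: g→j (+3), pos 5: e→g (+2) — repeating every 3. The shifts repeat in a cycle of length 3: positions 0,1,… shift by +11, +3, +2, then the pattern repeats.
Applying it to guard: g+11=r, u+3=x, a+2=c, r+11=c, d+3=g.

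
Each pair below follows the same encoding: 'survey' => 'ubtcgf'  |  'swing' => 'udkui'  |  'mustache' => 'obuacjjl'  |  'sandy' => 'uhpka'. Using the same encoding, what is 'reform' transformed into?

tlhvtt

The shifts repeat in a cycle of length 2: positions 0,1,… shift by +2, +7, then the pattern repeats.
Applying it to reform: r+2=t, e+7=l, f+2=h, o+7=v, r+2=t, m+7=t.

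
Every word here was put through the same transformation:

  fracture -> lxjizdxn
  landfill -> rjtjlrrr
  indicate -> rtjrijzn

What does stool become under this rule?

The shift depends on letter class: consonant f→l is +6, but vowel a→j is +9. Vowels shift forward by 9 and consonants shift forward by 6.
For stool: s(cons)+6=y, t(cons)+6=z, o(vowel)+9=x, o(vowel)+9=x, l(cons)+6=r.

yzxxr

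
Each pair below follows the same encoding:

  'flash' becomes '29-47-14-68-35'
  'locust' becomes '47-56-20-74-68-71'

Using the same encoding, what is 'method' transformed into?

Each letter becomes 3×(its alphabet position, a=1..z=26) + 11.
Applying it to method: m=13→50, e=5→26, t=20→71, h=8→35, o=15→56, d=4→23.

50-26-71-35-56-23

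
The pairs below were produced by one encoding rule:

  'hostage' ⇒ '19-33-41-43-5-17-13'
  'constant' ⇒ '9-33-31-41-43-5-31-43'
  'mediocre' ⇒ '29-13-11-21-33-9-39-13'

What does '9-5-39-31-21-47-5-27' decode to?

carnival

h(#8)→19 and o(#15)→33: differences scale by 2, so n = 2·pos + 3. The formula is n = 2×(alphabet index, a=1) + 3.
Reversing it on 9-5-39-31-21-47-5-27: 9→(9−3)÷2=3=c, 5→(5−3)÷2=1=a, 39→(39−3)÷2=18=r, 31→(31−3)÷2=14=n, 21→(21−3)÷2=9=i, 47→(47−3)÷2=22=v, 5→(5−3)÷2=1=a, 27→(27−3)÷2=12=l.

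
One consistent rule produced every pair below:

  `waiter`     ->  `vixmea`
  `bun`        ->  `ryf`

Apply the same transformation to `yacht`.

The output letters match the input read backwards, each shifted +4: waiter reversed is retiaw. Read the word backwards and shift each letter +4.
On yacht: reverse → thcay; then shift: t+4=x, h+4=l, c+4=g, a+4=e, y+4=c.

xlgec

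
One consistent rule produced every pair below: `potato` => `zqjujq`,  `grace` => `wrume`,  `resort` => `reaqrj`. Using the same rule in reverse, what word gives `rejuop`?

p(15)→z(25) and o(14)→q(16) fit y≡9x+20 (mod 26); the inverse of 9 mod 26 is 3. Treating letters as 0–25, the rule is x ↦ 9x + 20 (mod 26).
Undoing it on rejuop: r(17)→3·(17−20)≡17=r; e(4)→3·(4−20)≡4=e; j(9)→3·(9−20)≡19=t; u(20)→3·(20−20)≡0=a; o(14)→3·(14−20)≡8=i; p(15)→3·(15−20)≡11=l (all mod 26).

retail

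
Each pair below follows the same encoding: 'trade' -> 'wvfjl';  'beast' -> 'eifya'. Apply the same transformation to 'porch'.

In trade: t→w is +3, r→v is +4, a→f is +5, d→j is +6 — the shift increases by 1 each position. The shift increases by 1 at each position, starting from +3: 3, 4, 5, ….
On porch: p+3=s, o+4=s, r+5=w, c+6=i, h+7=o.

sswio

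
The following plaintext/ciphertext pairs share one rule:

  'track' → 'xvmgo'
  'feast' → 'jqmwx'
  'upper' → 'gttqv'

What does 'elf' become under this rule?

The shift depends on letter class: consonant t→x is +4, but vowel a→m is +12. The rule splits by letter class: vowels +12, consonants +4.
For elf: e(vowel)+12=q, l(cons)+4=p, f(cons)+4=j.

qpj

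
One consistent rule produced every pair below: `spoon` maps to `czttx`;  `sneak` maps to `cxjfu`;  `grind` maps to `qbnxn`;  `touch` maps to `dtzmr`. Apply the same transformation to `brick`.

lbnmu

The shift depends on letter class: consonant s→c is +10, but vowel o→t is +5. The rule splits by letter class: vowels +5, consonants +10.
Applying it to brick: b(cons)+10=l, r(cons)+10=b, i(vowel)+5=n, c(cons)+10=m, k(cons)+10=u.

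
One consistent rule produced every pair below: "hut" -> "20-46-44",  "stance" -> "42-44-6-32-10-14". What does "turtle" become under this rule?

44-46-40-44-28-14

h(#8)→20 and u(#21)→46: differences scale by 2, so n = 2·pos + 4. Each letter becomes 2×(its alphabet position, a=1..z=26) + 4.
On turtle: t=20→44, u=21→46, r=18→40, t=20→44, l=12→28, e=5→14.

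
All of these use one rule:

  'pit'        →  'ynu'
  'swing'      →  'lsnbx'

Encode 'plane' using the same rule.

The output letters match the input read backwards, each shifted +5: pit reversed is tip. Read the word backwards and shift each letter +5.
On plane: reverse → enalp; then shift: e+5=j, n+5=s, a+5=f, l+5=q, p+5=u.

jsfqu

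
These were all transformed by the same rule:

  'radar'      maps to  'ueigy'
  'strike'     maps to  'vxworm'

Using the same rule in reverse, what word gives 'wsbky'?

tower

In radar: r→u is +3, a→e is +4, d→i is +5, a→g is +6 — the shift increases by 1 each position. The shift increases by 1 at each position, starting from +3: 3, 4, 5, ….
Decoding wsbky: w−3=t, s−4=o, b−5=w, k−6=e, y−7=r.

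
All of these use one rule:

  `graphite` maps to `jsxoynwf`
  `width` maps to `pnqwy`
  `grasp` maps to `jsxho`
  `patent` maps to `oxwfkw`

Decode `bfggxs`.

Each letter's alphabet position (a=0..z=25) is mapped through 15·x+23 mod 26 — an affine cipher.
Decoding bfggxs: b(1)→7·(1−23)≡2=c; f(5)→7·(5−23)≡4=e; g(6)→7·(6−23)≡11=l; g(6)→7·(6−23)≡11=l; x(23)→7·(23−23)≡0=a; s(18)→7·(18−23)≡17=r (all mod 26).

cellar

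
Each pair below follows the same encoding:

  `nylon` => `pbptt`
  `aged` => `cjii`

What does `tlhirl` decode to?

In nylon: n→p is +2, y→b is +3, l→p is +4, o→t is +5 — the shift increases by 1 each position. Letter i (0-indexed) is shifted by i+2, so successive shifts are 2, 3, 4, ….
Undoing it on tlhirl: t−2=r, l−3=i, h−4=d, i−5=d, r−6=l, l−7=e.

riddle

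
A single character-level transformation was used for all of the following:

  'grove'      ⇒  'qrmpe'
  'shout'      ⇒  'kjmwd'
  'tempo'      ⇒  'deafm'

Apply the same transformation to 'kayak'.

g(6)→q(16) and r(17)→r(17) fit y≡19x+6 (mod 26); the inverse of 19 mod 26 is 11. Each letter's alphabet position (a=0..z=25) is mapped through 19·x+6 mod 26 — an affine cipher.
Applying it to kayak: k(10)→19·10+6≡14=o; a(0)→19·0+6≡6=g; y(24)→19·24+6≡20=u; a(0)→19·0+6≡6=g; k(10)→19·10+6≡14=o (all mod 26).

ogugo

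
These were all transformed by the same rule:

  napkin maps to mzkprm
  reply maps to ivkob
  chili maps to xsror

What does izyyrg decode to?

This is the alphabet-reversal cipher (Atbash): a becomes z, b becomes y, etc.
Undoing it on izyyrg: i↔r, z↔a, y↔b, y↔b, r↔i, g↔t.

rabbit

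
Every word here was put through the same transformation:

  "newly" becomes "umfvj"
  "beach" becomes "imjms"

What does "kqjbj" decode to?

diary

In newly: n→u is +7, e→m is +8, w→f is +9, l→v is +10 — the shift increases by 1 each position. Letter i (0-indexed) is shifted by i+7, so successive shifts are 7, 8, 9, ….
Reversing it on kqjbj: k−7=d, q−8=i, j−9=a, b−10=r, j−11=y.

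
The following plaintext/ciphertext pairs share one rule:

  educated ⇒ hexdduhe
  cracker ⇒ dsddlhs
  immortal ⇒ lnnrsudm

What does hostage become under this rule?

irtudhh

The shift depends on letter class: consonant d→e is +1, but vowel e→h is +3. Vowels shift forward by 3 and consonants shift forward by 1.
Applying it to hostage: h(cons)+1=i, o(vowel)+3=r, s(cons)+1=t, t(cons)+1=u, a(vowel)+3=d, g(cons)+1=h, e(vowel)+3=h.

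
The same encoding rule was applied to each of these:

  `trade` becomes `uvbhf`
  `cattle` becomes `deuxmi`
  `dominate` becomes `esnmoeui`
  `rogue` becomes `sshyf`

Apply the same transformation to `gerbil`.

hisfjp

Shifts by position in trade: pos 0: t→u (+1), pos 1: r→v (+4), pos 2: a→b (+1), pos 3: d→h (+4) — repeating every 2. It's a Vigenère-style cipher with numeric key [1,4]: position i shifts by key[i mod 2].
On gerbil: g+1=h, e+4=i, r+1=s, b+4=f, i+1=j, l+4=p.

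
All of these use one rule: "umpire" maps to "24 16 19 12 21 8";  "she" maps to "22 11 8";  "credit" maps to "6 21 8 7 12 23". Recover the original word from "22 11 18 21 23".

short

u is letter #21 and maps to 24: an offset of 3. Each letter is replaced by its alphabet position (a=1..z=26) + 3.
Decoding 22 11 18 21 23: 22→(22−3)÷1=19=s, 11→(11−3)÷1=8=h, 18→(18−3)÷1=15=o, 21→(21−3)÷1=18=r, 23→(23−3)÷1=20=t.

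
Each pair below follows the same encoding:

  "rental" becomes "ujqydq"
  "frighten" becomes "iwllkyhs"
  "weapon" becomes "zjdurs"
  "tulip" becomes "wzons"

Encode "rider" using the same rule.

ungju

Shifts by position in rental: pos 0: r→u (+3), pos 1: e→j (+5), pos 2: n→q (+3), pos 3: t→y (+5) — repeating every 2. The shifts repeat in a cycle of length 2: positions 0,1,… shift by +3, +5, then the pattern repeats.
For rider: r+3=u, i+5=n, d+3=g, e+5=j, r+3=u.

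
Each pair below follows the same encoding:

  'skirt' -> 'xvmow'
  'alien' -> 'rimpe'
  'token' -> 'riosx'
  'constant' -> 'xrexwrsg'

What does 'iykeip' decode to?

The output letters match the input read backwards, each shifted +4: skirt reversed is triks. Read the word backwards and shift each letter +4.
Undoing it on iykeip: shift back: i−4=e, y−4=u, k−4=g, e−4=a, i−4=e, p−4=l → eugael; then reverse → league.

league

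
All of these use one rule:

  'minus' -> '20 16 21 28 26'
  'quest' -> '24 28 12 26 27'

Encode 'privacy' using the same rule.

Letters become their 1-based position plus 7 (so a→8, b→9, …).
For privacy: p=16→23, r=18→25, i=9→16, v=22→29, a=1→8, c=3→10, y=25→32.

23 25 16 29 8 10 32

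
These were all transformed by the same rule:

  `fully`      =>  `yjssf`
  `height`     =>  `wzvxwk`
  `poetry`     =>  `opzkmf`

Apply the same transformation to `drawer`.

f(5)→y(24) and u(20)→j(9) fit y≡25x+3 (mod 26); the inverse of 25 mod 26 is 25. This is an affine cipher: with a=0,…,z=25, each position x becomes (25x+3) mod 26.
On drawer: d(3)→25·3+3≡0=a; r(17)→25·17+3≡12=m; a(0)→25·0+3≡3=d; w(22)→25·22+3≡7=h; e(4)→25·4+3≡25=z; r(17)→25·17+3≡12=m (all mod 26).

amdhzm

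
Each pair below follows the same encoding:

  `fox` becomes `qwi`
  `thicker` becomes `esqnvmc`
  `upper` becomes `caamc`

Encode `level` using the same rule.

wmgmw

The shift depends on letter class: consonant f→q is +11, but vowel o→w is +8. The rule splits by letter class: vowels +8, consonants +11.
For level: l(cons)+11=w, e(vowel)+8=m, v(cons)+11=g, e(vowel)+8=m, l(cons)+11=w.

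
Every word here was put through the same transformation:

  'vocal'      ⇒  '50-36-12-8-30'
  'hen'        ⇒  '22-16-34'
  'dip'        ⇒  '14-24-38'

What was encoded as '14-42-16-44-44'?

v(#22)→50 and o(#15)→36: differences scale by 2, so n = 2·pos + 6. Each letter becomes 2×(its alphabet position, a=1..z=26) + 6.
Decoding 14-42-16-44-44: 14→(14−6)÷2=4=d, 42→(42−6)÷2=18=r, 16→(16−6)÷2=5=e, 44→(44−6)÷2=19=s, 44→(44−6)÷2=19=s.

dress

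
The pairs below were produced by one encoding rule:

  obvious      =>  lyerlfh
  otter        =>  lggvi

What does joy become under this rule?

qlb

Each pair mirrors across the alphabet (o↔l, b↔y, v↔e): positions sum to 25. Letters are reflected about the middle of the alphabet (position → 25−position): Atbash.
For joy: j↔q, o↔l, y↔b.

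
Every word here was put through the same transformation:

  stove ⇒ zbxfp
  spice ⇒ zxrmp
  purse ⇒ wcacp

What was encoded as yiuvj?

Letter i (0-indexed) is shifted by i+7, so successive shifts are 7, 8, 9, ….
Reversing it on yiuvj: y−7=r, i−8=a, u−9=l, v−10=l, j−11=y.

rally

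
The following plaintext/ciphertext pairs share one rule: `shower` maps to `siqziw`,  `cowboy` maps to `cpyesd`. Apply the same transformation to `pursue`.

In shower: s→s is +0, h→i is +1, o→q is +2, w→z is +3 — the shift increases by 1 each position. Letter i (0-indexed) is shifted by i+0, so successive shifts are 0, 1, 2, ….
Applying it to pursue: p+0=p, u+1=v, r+2=t, s+3=v, u+4=y, e+5=j.

pvtvyj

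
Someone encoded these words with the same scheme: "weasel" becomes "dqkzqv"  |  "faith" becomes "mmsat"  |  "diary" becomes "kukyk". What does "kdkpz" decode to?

Shifts by position in weasel: pos 0: w→d (+7), pos 1: e→q (+12), pos 2: a→k (+10), pos 3: s→z (+7), pos 4: e→q (+12), pos 5: l→v (+10) — repeating every 3. The shifts repeat in a cycle of length 3: positions 0,1,… shift by +7, +12, +10, then the pattern repeats.
Undoing it on kdkpz: k−7=d, d−12=r, k−10=a, p−7=i, z−12=n.

drain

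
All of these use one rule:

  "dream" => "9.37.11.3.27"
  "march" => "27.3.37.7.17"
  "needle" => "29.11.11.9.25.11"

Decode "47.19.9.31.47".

widow

d(#4)→9 and r(#18)→37: differences scale by 2, so n = 2·pos + 1. With a=1..z=26, the number is 2·pos + 1.
Undoing it on 47.19.9.31.47: 47→(47−1)÷2=23=w, 19→(19−1)÷2=9=i, 9→(9−1)÷2=4=d, 31→(31−1)÷2=15=o, 47→(47−1)÷2=23=w.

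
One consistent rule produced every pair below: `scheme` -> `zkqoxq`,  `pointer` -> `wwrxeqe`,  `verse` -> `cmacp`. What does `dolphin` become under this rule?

In scheme: s→z is +7, c→k is +8, h→q is +9, e→o is +10 — the shift increases by 1 each position. Each letter shifts forward by (position + 7), i.e. 7, 8, 9, … — the shift grows by one for each successive letter.
Applying it to dolphin: d+7=k, o+8=w, l+9=u, p+10=z, h+11=s, i+12=u, n+13=a.

kwuzsua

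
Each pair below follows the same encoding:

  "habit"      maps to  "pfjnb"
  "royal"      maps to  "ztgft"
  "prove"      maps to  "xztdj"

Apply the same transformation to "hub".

Vowels shift forward by 5 and consonants shift forward by 8.
For hub: h(cons)+8=p, u(vowel)+5=z, b(cons)+8=j.

pzj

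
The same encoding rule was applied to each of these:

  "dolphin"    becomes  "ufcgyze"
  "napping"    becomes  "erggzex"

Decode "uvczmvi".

deliver

Compare letters: d→u is +17, o→f is +17, l→c is +17 — a constant shift. Every letter moves 17 places later in the alphabet, wrapping around z→a.
Undoing it on uvczmvi: u−17=d, v−17=e, c−17=l, z−17=i, m−17=v, v−17=e, i−17=r.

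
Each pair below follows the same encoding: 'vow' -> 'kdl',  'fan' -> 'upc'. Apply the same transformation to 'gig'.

vxv

Compare letters: v→k is +15, o→d is +15, w→l is +15 — a constant shift. This is a Caesar cipher with shift 15.
For gig: g+15=v, i+15=x, g+15=v.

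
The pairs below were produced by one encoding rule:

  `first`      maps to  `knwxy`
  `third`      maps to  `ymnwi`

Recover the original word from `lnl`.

This is a Caesar cipher with shift 5.
Decoding lnl: l−5=g, n−5=i, l−5=g.

gig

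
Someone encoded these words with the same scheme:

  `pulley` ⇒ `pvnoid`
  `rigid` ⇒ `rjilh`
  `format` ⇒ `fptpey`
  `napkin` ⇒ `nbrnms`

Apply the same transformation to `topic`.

The shift increases by 1 at each position, starting from +0: 0, 1, 2, ….
For topic: t+0=t, o+1=p, p+2=r, i+3=l, c+4=g.

tprlg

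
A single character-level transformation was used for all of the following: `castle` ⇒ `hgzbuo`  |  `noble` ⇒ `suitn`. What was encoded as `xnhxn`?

In castle: c→h is +5, a→g is +6, s→z is +7, t→b is +8 — the shift increases by 1 each position. Each letter shifts forward by (position + 5), i.e. 5, 6, 7, … — the shift grows by one for each successive letter.
Reversing it on xnhxn: x−5=s, n−6=h, h−7=a, x−8=p, n−9=e.

shape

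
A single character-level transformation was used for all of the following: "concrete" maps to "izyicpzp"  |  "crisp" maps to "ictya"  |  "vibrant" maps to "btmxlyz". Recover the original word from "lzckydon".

forensic

Shifts by position in concrete: pos 0: c→i (+6), pos 1: o→z (+11), pos 2: n→y (+11), pos 3: c→i (+6), pos 4: r→c (+11), pos 5: e→p (+11) — repeating every 3. The shifts repeat in a cycle of length 3: positions 0,1,… shift by +6, +11, +11, then the pattern repeats.
Reversing it on lzckydon: l−6=f, z−11=o, c−11=r, k−6=e, y−11=n, d−11=s, o−6=i, n−11=c.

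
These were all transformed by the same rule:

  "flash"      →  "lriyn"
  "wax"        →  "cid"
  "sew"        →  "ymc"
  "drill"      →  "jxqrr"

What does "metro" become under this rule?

smzxw

The shift depends on letter class: consonant f→l is +6, but vowel a→i is +8. Vowels shift forward by 8 and consonants shift forward by 6.
For metro: m(cons)+6=s, e(vowel)+8=m, t(cons)+6=z, r(cons)+6=x, o(vowel)+8=w.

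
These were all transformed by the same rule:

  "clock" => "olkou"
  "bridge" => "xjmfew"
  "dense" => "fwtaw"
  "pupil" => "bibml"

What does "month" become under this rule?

cktrv

c(2)→o(14) and l(11)→l(11) fit y≡17x+6 (mod 26); the inverse of 17 mod 26 is 23. This is an affine cipher: with a=0,…,z=25, each position x becomes (17x+6) mod 26.
For month: m(12)→17·12+6≡2=c; o(14)→17·14+6≡10=k; n(13)→17·13+6≡19=t; t(19)→17·19+6≡17=r; h(7)→17·7+6≡21=v (all mod 26).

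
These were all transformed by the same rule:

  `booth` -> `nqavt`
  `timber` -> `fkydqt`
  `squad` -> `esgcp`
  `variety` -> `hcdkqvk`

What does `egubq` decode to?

Shifts by position in booth: pos 0: b→n (+12), pos 1: o→q (+2), pos 2: o→a (+12), pos 3: t→v (+2) — repeating every 2. The shifts repeat in a cycle of length 2: positions 0,1,… shift by +12, +2, then the pattern repeats.
Undoing it on egubq: e−12=s, g−2=e, u−12=i, b−2=z, q−12=e.

seize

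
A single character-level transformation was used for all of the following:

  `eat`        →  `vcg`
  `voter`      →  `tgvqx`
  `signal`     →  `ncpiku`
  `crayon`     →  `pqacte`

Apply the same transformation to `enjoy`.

Read the word backwards and shift each letter +2.
Applying it to enjoy: reverse → yojne; then shift: y+2=a, o+2=q, j+2=l, n+2=p, e+2=g.

aqlpg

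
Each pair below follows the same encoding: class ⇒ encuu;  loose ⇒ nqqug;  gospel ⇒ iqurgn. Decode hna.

Each letter is shifted forward by 2 in the alphabet (a Caesar shift of +2).
Decoding hna: h−2=f, n−2=l, a−2=y.

fly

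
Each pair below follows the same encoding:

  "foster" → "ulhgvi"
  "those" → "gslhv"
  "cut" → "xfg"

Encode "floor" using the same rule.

Each pair mirrors across the alphabet (f↔u, o↔l, s↔h): positions sum to 25. This is the alphabet-reversal cipher (Atbash): a becomes z, b becomes y, etc.
Applying it to floor: f↔u, l↔o, o↔l, o↔l, r↔i.

uolli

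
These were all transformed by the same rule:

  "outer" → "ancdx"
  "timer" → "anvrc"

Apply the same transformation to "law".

fju

The output letters match the input read backwards, each shifted +9: outer reversed is retuo. Two steps: reverse the string, then apply a Caesar shift of +9.
On law: reverse → wal; then shift: w+9=f, a+9=j, l+9=u.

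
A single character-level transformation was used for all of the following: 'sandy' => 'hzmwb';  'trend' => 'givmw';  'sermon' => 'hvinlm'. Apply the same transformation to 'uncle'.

fmxov

Each pair mirrors across the alphabet (s↔h, a↔z, n↔m): positions sum to 25. Letters are reflected about the middle of the alphabet (position → 25−position): Atbash.
On uncle: u↔f, n↔m, c↔x, l↔o, e↔v.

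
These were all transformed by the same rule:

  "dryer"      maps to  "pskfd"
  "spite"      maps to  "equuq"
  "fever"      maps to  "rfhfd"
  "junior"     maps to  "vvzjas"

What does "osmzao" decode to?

crayon

Shifts by position in dryer: pos 0: d→p (+12), pos 1: r→s (+1), pos 2: y→k (+12), pos 3: e→f (+1) — repeating every 2. The shifts repeat in a cycle of length 2: positions 0,1,… shift by +12, +1, then the pattern repeats.
Reversing it on osmzao: o−12=c, s−1=r, m−12=a, z−1=y, a−12=o, o−1=n.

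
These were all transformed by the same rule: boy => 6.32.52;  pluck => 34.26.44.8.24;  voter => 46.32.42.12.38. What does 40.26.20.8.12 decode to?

b(#2)→6 and o(#15)→32: differences scale by 2, so n = 2·pos + 2. The formula is n = 2×(alphabet index, a=1) + 2.
Undoing it on 40.26.20.8.12: 40→(40−2)÷2=19=s, 26→(26−2)÷2=12=l, 20→(20−2)÷2=9=i, 8→(8−2)÷2=3=c, 12→(12−2)÷2=5=e.

slice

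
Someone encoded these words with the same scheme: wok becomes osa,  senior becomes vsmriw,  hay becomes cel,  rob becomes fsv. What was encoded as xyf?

but

The output letters match the input read backwards, each shifted +4: wok reversed is kow. Read the word backwards and shift each letter +4.
Undoing it on xyf: shift back: x−4=t, y−4=u, f−4=b → tub; then reverse → but.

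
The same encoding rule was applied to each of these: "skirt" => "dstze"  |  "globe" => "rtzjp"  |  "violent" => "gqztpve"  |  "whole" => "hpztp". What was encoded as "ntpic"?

clear

Shifts by position in skirt: pos 0: s→d (+11), pos 1: k→s (+8), pos 2: i→t (+11), pos 3: r→z (+8) — repeating every 2. A repeating key of period 2 is used — shifts +11, +8 over and over.
Decoding ntpic: n−11=c, t−8=l, p−11=e, i−8=a, c−11=r.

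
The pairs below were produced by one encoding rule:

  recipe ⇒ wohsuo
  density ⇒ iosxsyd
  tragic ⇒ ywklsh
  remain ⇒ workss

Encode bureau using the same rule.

gewoke

The shift depends on letter class: consonant r→w is +5, but vowel e→o is +10. Two shifts are in play — +10 for a/e/i/o/u, +5 for every other letter.
For bureau: b(cons)+5=g, u(vowel)+10=e, r(cons)+5=w, e(vowel)+10=o, a(vowel)+10=k, u(vowel)+10=e.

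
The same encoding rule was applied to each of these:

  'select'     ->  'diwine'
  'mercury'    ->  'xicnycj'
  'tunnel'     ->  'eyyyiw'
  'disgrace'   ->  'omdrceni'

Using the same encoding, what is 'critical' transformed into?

ncmemnew

The shift depends on letter class: consonant s→d is +11, but vowel e→i is +4. The rule splits by letter class: vowels +4, consonants +11.
For critical: c(cons)+11=n, r(cons)+11=c, i(vowel)+4=m, t(cons)+11=e, i(vowel)+4=m, c(cons)+11=n, a(vowel)+4=e, l(cons)+11=w.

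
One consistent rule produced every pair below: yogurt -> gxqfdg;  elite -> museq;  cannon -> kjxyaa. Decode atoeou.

The shift increases by 1 at each position, starting from +8: 8, 9, 10, ….
Reversing it on atoeou: a−8=s, t−9=k, o−10=e, e−11=t, o−12=c, u−13=h.

sketch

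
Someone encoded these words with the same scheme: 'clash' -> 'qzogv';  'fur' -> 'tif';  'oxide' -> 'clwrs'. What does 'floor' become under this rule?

Compare letters: c→q is +14, l→z is +14, a→o is +14 — a constant shift. This is a Caesar cipher with shift 14.
On floor: f+14=t, l+14=z, o+14=c, o+14=c, r+14=f.

tzccf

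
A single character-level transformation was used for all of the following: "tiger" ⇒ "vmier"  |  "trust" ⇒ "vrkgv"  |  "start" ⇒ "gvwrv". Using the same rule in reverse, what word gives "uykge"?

mouse

Each letter's alphabet position (a=0..z=25) is mapped through 15·x+22 mod 26 — an affine cipher.
Decoding uykge: u(20)→7·(20−22)≡12=m; y(24)→7·(24−22)≡14=o; k(10)→7·(10−22)≡20=u; g(6)→7·(6−22)≡18=s; e(4)→7·(4−22)≡4=e (all mod 26).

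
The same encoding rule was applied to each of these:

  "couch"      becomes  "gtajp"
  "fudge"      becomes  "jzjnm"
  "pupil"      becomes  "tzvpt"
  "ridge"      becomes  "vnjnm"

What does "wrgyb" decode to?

smart

In couch: c→g is +4, o→t is +5, u→a is +6, c→j is +7 — the shift increases by 1 each position. Each letter shifts forward by (position + 4), i.e. 4, 5, 6, … — the shift grows by one for each successive letter.
Decoding wrgyb: w−4=s, r−5=m, g−6=a, y−7=r, b−8=t.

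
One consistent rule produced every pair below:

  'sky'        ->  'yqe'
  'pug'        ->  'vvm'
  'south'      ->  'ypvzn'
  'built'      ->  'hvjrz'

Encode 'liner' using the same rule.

The shift depends on letter class: consonant s→y is +6, but vowel u→v is +1. The rule splits by letter class: vowels +1, consonants +6.
On liner: l(cons)+6=r, i(vowel)+1=j, n(cons)+6=t, e(vowel)+1=f, r(cons)+6=x.

rjtfx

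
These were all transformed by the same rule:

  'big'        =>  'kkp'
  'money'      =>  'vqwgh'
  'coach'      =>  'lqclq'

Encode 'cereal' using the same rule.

lgagcu

The shift depends on letter class: consonant b→k is +9, but vowel i→k is +2. The rule splits by letter class: vowels +2, consonants +9.
For cereal: c(cons)+9=l, e(vowel)+2=g, r(cons)+9=a, e(vowel)+2=g, a(vowel)+2=c, l(cons)+9=u.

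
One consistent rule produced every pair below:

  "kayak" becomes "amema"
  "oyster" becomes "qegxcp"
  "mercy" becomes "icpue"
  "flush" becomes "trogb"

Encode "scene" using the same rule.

Treating letters as 0–25, the rule is x ↦ 17x + 12 (mod 26).
For scene: s(18)→17·18+12≡6=g; c(2)→17·2+12≡20=u; e(4)→17·4+12≡2=c; n(13)→17·13+12≡25=z; e(4)→17·4+12≡2=c (all mod 26).

guczc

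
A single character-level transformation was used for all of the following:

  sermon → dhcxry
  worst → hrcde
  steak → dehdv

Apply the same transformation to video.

glohr

The shift depends on letter class: consonant s→d is +11, but vowel e→h is +3. The rule splits by letter class: vowels +3, consonants +11.
For video: v(cons)+11=g, i(vowel)+3=l, d(cons)+11=o, e(vowel)+3=h, o(vowel)+3=r.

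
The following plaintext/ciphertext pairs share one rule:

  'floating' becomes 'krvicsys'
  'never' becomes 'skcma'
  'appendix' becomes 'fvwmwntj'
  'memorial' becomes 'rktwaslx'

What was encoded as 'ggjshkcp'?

Each letter shifts forward by (position + 5), i.e. 5, 6, 7, … — the shift grows by one for each successive letter.
Decoding ggjshkcp: g−5=b, g−6=a, j−7=c, s−8=k, h−9=y, k−10=a, c−11=r, p−12=d.

backyard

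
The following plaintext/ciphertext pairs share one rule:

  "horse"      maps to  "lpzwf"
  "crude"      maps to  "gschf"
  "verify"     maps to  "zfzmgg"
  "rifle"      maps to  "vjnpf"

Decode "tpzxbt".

portal

Shifts by position in horse: pos 0: h→l (+4), pos 1: o→p (+1), pos 2: r→z (+8), pos 3: s→w (+4), pos 4: e→f (+1) — repeating every 3. A repeating key of period 3 is used — shifts +4, +1, +8 over and over.
Reversing it on tpzxbt: t−4=p, p−1=o, z−8=r, x−4=t, b−1=a, t−8=l.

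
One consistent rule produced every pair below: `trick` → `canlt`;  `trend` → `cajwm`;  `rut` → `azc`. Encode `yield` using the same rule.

hnjum

The shift depends on letter class: consonant t→c is +9, but vowel i→n is +5. Vowels shift forward by 5 and consonants shift forward by 9.
For yield: y(cons)+9=h, i(vowel)+5=n, e(vowel)+5=j, l(cons)+9=u, d(cons)+9=m.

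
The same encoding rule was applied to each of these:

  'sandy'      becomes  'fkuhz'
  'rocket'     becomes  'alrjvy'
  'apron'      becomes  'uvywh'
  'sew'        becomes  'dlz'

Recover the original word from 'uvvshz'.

The output letters match the input read backwards, each shifted +7: sandy reversed is ydnas. Two steps: reverse the string, then apply a Caesar shift of +7.
Decoding uvvshz: shift back: u−7=n, v−7=o, v−7=o, s−7=l, h−7=a, z−7=s → noolas; then reverse → saloon.

saloon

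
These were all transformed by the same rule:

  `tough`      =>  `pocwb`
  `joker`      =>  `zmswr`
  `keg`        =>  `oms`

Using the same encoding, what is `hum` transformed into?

ucp

The word is reversed, then every letter is shifted forward by 8.
For hum: reverse → muh; then shift: m+8=u, u+8=c, h+8=p.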